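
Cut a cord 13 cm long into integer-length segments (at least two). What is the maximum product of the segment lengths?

108

Fill f[k] for k=2..13: at each k try every first piece i and multiply by the better of (k−i) uncut or f[k−i].
Small cases: f[2]=1, f[3]=2, f[4]=4, f[5]=6, f[6]=9, f[7]=12, f[8]=18.
f[9] = max(1*18, 2*12, 3*9, …, 7*2, 8*1) = 27
f[10] = max(1*27, 2*18, 3*12, …, 8*2, 9*1) = 36
f[11] = max(1*36, 2*27, 3*18, …, 9*2, 10*1) = 54
f[12] = max(1*54, 2*36, 3*27, …, 10*2, 11*1) = 81
f[13] = max(1*81, 2*54, 3*36, …, 11*2, 12*1) = 108
One optimal split: 3 + 3 + 3 + 2 + 2; product 3*3*3*2*2 = 108.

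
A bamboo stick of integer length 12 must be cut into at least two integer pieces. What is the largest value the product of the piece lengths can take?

81

Fill P[k] for k=2..12: at each k try every first piece i and multiply by the better of (k−i) uncut or P[k−i].
Small cases: P[2]=1, P[3]=2, P[4]=4, P[5]=6.
P[6] = 3*max(3,2) = 3*3 = 9
P[7] = 2*max(5,6) = 2*6 = 12
P[8] = 2*max(6,9) = 2*9 = 18
P[9] = 3*max(6,9) = 3*9 = 27
P[10] = 2*max(8,18) = 2*18 = 36
P[11] = 2*max(9,27) = 2*27 = 54
P[12] = 3*max(9,27) = 3*27 = 81
One optimal split: 3 + 3 + 3 + 3; product 3*3*3*3 = 81.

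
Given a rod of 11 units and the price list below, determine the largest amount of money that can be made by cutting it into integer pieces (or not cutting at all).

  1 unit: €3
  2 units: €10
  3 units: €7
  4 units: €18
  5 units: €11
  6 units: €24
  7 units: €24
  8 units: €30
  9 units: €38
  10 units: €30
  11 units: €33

Let R[k] be the best obtainable value from length k. For each k, try every first piece i and keep the best of price[i] + R[k−i].
R[1] = 3
R[2] = 10
R[3] = 13  (first piece 1, then R[2]=10)
R[4] = 20  (first piece 2, then R[2]=10)
R[5] = 23  (first piece 1, then R[4]=20)
R[6] = 30  (first piece 2, then R[4]=20)
R[7] = 33  (first piece 1, then R[6]=30)
R[8] = 40  (first piece 2, then R[6]=30)
R[9] = 43  (first piece 1, then R[8]=40)
R[10] = 50  (first piece 2, then R[8]=40)
R[11] = 53  (first piece 1, then R[10]=50)
One optimal cutting: 2 + 2 + 2 + 2 + 2 + 1 → €10 + €10 + €10 + €10 + €10 + €3 = €53.

53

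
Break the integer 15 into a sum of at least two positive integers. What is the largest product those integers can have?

Define g[k] = max over 1≤i<k of i · max(k−i, g[k−i]); the inner max lets the remainder stay uncut if that's better.
g[2] = 1*max(1,0) = 1*1 = 1
g[3] = 1*max(2,1) = 1*2 = 2
g[4] = 2*max(2,1) = 2*2 = 4
g[5] = 2*max(3,2) = 2*3 = 6
g[6] = 3*max(3,2) = 3*3 = 9
g[7] = 2*max(5,6) = 2*6 = 12
g[8] = 2*max(6,9) = 2*9 = 18
g[9] = 3*max(6,9) = 3*9 = 27
g[10] = 2*max(8,18) = 2*18 = 36
g[11] = 2*max(9,27) = 2*27 = 54
g[12] = 3*max(9,27) = 3*27 = 81
g[13] = 2*max(11,54) = 2*54 = 108
g[14] = 2*max(12,81) = 2*81 = 162
g[15] = 3*max(12,81) = 3*81 = 243
One optimal split: 3 + 3 + 3 + 3 + 3; product 3*3*3*3*3 = 243.

243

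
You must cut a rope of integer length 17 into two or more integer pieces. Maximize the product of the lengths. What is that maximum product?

486

Fill prod[k] for k=2..17: at each k try every first piece i and multiply by the better of (k−i) uncut or prod[k−i].
Small cases: prod[2]=1, prod[3]=2, prod[4]=4, prod[5]=6, prod[6]=9, prod[7]=12, prod[8]=18, prod[9]=27, prod[10]=36, prod[11]=54.
prod[12] = 3·max(9,27) = 3·27 = 81
prod[13] = 2·max(11,54) = 2·54 = 108
prod[14] = 2·max(12,81) = 2·81 = 162
prod[15] = 3·max(12,81) = 3·81 = 243
prod[16] = 2·max(14,162) = 2·162 = 324
prod[17] = 2·max(15,243) = 2·243 = 486
One optimal split: 3 + 3 + 3 + 3 + 3 + 2; product 3·3·3·3·3·2 = 486.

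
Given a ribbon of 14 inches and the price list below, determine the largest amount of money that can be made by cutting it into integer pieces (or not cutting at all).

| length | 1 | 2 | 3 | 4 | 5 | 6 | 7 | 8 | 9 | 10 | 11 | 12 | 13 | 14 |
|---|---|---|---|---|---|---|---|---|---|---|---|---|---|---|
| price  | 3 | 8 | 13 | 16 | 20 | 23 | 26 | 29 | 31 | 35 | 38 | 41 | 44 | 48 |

60

Build r[k] bottom-up: r[k] = max over allowed piece i of (p[i] + r[k−i]).
r[1] = 3
r[2] = max(3+3, 8+0) = 8
r[3] = max(3+8, 8+3, 13+0) = 13
r[4] = max(3+13, 8+8, 13+3, 16+0) = 16
r[5] = max(3+16, 8+13, 13+8, 16+3, 20+0) = 21
r[6] = max(3+21, 8+16, 13+13, 16+8, 20+3, 23+0) = 26
r[7] = max(3+26, 8+21, 13+16, …, 23+3, 26+0) = 29
r[8] = max(3+29, 8+26, 13+21, …, 26+3, 29+0) = 34
r[9] = max(3+34, 8+29, 13+26, …, 29+3, 31+0) = 39
r[10] = max(3+39, 8+34, 13+29, …, 31+3, 35+0) = 42
r[11] = max(3+42, 8+39, 13+34, …, 35+3, 38+0) = 47
r[12] = max(3+47, 8+42, 13+39, …, 38+3, 41+0) = 52
r[13] = max(3+52, 8+47, 13+42, …, 41+3, 44+0) = 55
r[14] = max(3+55, 8+52, 13+47, …, 44+3, 48+0) = 60
One optimal cutting: 3 + 3 + 3 + 3 + 2 → ¢13 + ¢13 + ¢13 + ¢13 + ¢8 = ¢60.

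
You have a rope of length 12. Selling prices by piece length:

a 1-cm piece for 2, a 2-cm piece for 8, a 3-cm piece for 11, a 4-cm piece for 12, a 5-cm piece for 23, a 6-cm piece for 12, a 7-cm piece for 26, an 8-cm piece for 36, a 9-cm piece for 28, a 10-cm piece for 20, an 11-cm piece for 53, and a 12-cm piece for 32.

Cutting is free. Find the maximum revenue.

Let best[k] be the best obtainable value from length k. For each k, try every first piece i and keep the best of price[i] + best[k−i].
best[1] = 2
best[2] = 8
best[3] = 11
best[4] = 16  (first piece 2, then best[2]=8)
best[5] = 23
best[6] = 25  (first piece 1, then best[5]=23)
best[7] = 31  (first piece 2, then best[5]=23)
best[8] = 36
best[9] = 39  (first piece 2, then best[7]=31)
best[10] = 46  (first piece 5, then best[5]=23)
best[11] = 53
best[12] = 55  (first piece 1, then best[11]=53)
One optimal cutting: 11 + 1 → 53 + 2 = 55.

55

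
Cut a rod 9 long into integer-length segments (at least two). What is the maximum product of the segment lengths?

27

Let P[k] be the best product for length k (with at least one cut). For each first piece i, the rest contributes max(k−i, P[k−i]).
P[2] = 1*max(1,0) = 1*1 = 1
P[3] = 1*max(2,1) = 1*2 = 2
P[4] = 2*max(2,1) = 2*2 = 4
P[5] = 2*max(3,2) = 2*3 = 6
P[6] = 3*max(3,2) = 3*3 = 9
P[7] = 2*max(5,6) = 2*6 = 12
P[8] = 2*max(6,9) = 2*9 = 18
P[9] = 3*max(6,9) = 3*9 = 27
One optimal split: 3 + 3 + 3; product 3*3*3 = 27.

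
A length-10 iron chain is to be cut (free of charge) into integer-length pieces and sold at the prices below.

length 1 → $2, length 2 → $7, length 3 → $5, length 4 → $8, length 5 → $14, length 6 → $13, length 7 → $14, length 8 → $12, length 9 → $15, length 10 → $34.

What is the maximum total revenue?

Let R[k] be the best obtainable value from length k. For each k, try every first piece i and keep the best of price[i] + R[k−i].
R[1] = 2
R[2] = max(2+2, 7+0) = 7
R[3] = max(2+7, 7+2, 5+0) = 9
R[4] = max(2+9, 7+7, 5+2, 8+0) = 14
R[5] = max(2+14, 7+9, 5+7, 8+2, 14+0) = 16
R[6] = max(2+16, 7+14, 5+9, 8+7, 14+2, 13+0) = 21
R[7] = max(2+21, 7+16, 5+14, …, 13+2, 14+0) = 23
R[8] = max(2+23, 7+21, 5+16, …, 14+2, 12+0) = 28
R[9] = max(2+28, 7+23, 5+21, …, 12+2, 15+0) = 30
R[10] = max(2+30, 7+28, 5+23, …, 15+2, 34+0) = 35
One optimal cutting: 2 + 2 + 2 + 2 + 2 → $7 + $7 + $7 + $7 + $7 = $35.

35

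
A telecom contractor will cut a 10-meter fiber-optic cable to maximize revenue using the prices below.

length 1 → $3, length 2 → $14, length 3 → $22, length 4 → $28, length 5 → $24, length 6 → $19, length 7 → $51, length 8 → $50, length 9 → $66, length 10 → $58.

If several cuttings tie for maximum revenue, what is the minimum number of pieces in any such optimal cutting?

Build r[k] bottom-up: r[k] = max over allowed piece i of (p[i] + r[k−i]).
r[1] = 3
r[2] = 14
r[3] = 22
r[4] = 28  (first piece 2, then r[2]=14)
r[5] = 36  (first piece 2, then r[3]=22)
r[6] = 44  (first piece 3, then r[3]=22)
r[7] = 51
r[8] = 58  (first piece 2, then r[6]=44)
r[9] = 66  (first piece 3, then r[6]=44)
r[10] = 73  (first piece 3, then r[7]=51)
Maximum revenue is $73.
Now minimize piece count subject to staying optimal: for each k, pieces[k] = 1 + min over i with p[i]+r[k−i]=r[k] of pieces[k−i].
pieces[7] = 1
pieces[8] = 3
pieces[9] = 1
pieces[10] = 2

2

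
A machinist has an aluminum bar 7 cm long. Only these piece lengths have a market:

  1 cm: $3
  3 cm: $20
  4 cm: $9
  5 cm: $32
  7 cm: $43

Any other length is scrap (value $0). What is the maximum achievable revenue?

43

Let f[k] be the best obtainable value from length k. For each k, try every first piece i and keep the best of price[i] + f[k−i].
f[1] = 3
f[2] = 6  (first piece 1, then f[1]=3)
f[3] = max(3+6, 20+0) = 20
f[4] = max(3+20, 20+3, 9+0) = 23
f[5] = max(3+23, 20+6, 9+3, 32+0) = 32
f[6] = max(3+32, 20+20, 9+6, 32+3) = 40
f[7] = max(3+40, 20+23, 9+20, 32+6, 43+0) = 43
One optimal cutting: 3 + 3 + 1 → $43.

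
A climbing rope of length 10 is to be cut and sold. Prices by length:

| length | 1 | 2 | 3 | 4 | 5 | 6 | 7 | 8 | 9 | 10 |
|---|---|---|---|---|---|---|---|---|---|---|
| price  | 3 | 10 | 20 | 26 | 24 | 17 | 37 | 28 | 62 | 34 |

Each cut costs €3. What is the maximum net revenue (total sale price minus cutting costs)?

Consider every possible first cut. net[k] is the best of p[i]+net[k−i] over all sellable i≤k, charging 3 whenever i<k.
net[1] = 3
net[2] = 10
net[3] = 20
net[4] = 26
net[5] = 27  (first piece 2, then net[3]=20)
net[6] = 37  (first piece 3, then net[3]=20)
net[7] = 43  (first piece 3, then net[4]=26)
net[8] = 49  (first piece 4, then net[4]=26)
net[9] = 62
net[10] = 62  (first piece 1, then net[9]=62)
One optimal plan: pieces 9 + 1 (1 cut) → €65 − €3 = €62.

62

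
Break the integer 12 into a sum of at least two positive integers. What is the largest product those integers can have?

Fill f[k] for k=2..12: at each k try every first piece i and multiply by the better of (k−i) uncut or f[k−i].
f[2] = 1*max(1,0) = 1*1 = 1
f[3] = max(1*2, 2*1) = 2
f[4] = max(1*3, 2*2, 3*1) = 4
f[5] = max(1*4, 2*3, 3*2, 4*1) = 6
f[6] = max(1*6, 2*4, 3*3, 4*2, 5*1) = 9
f[7] = max(1*9, 2*6, 3*4, 4*3, 5*2, 6*1) = 12
f[8] = max(1*12, 2*9, 3*6, …, 6*2, 7*1) = 18
f[9] = max(1*18, 2*12, 3*9, …, 7*2, 8*1) = 27
f[10] = max(1*27, 2*18, 3*12, …, 8*2, 9*1) = 36
f[11] = max(1*36, 2*27, 3*18, …, 9*2, 10*1) = 54
f[12] = max(1*54, 2*36, 3*27, …, 10*2, 11*1) = 81
One optimal split: 3 + 3 + 3 + 3; product 3*3*3*3 = 81.

81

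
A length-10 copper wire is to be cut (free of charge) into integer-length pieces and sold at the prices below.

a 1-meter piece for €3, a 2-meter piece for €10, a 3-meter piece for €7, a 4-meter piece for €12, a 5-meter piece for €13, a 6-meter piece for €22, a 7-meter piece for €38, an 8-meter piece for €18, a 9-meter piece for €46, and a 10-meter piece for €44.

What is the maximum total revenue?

51

Let R[k] be the best obtainable value from length k. For each k, try every first piece i and keep the best of price[i] + R[k−i].
R[1] = 3
R[2] = max(3+3, 10+0) = 10
R[3] = max(3+10, 10+3, 7+0) = 13
R[4] = max(3+13, 10+10, 7+3, 12+0) = 20
R[5] = max(3+20, 10+13, 7+10, 12+3, 13+0) = 23
R[6] = max(3+23, 10+20, 7+13, 12+10, 13+3, 22+0) = 30
R[7] = max(3+30, 10+23, 7+20, …, 22+3, 38+0) = 38
R[8] = max(3+38, 10+30, 7+23, …, 38+3, 18+0) = 41
R[9] = max(3+41, 10+38, 7+30, …, 18+3, 46+0) = 48
R[10] = max(3+48, 10+41, 7+38, …, 46+3, 44+0) = 51
One optimal cutting: 7 + 2 + 1 → €38 + €10 + €3 = €51.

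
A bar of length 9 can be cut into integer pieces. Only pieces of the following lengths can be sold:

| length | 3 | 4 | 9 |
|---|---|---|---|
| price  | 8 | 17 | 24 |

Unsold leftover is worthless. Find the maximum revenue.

34

Consider every possible first cut. best[k] is the best of p[i]+best[k−i] over all sellable i≤k.
best[1] = 0
best[2] = 0
best[3] = 8
best[4] = 17
best[5] = 17
best[6] = 17
best[7] = 25  (first piece 3, then best[4]=17)
best[8] = 34  (first piece 4, then best[4]=17)
best[9] = 34
One optimal cutting: pieces 4 + 4 with 1 unit of scrap → 34.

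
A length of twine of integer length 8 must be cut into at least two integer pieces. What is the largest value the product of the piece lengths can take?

Define g[k] = max over 1≤i<k of i · max(k−i, g[k−i]); the inner max lets the remainder stay uncut if that's better.
g[2] = 1×max(1,0) = 1×1 = 1
g[3] = 1×max(2,1) = 1×2 = 2
g[4] = 2×max(2,1) = 2×2 = 4
g[5] = 2×max(3,2) = 2×3 = 6
g[6] = 3×max(3,2) = 3×3 = 9
g[7] = 2×max(5,6) = 2×6 = 12
g[8] = 2×max(6,9) = 2×9 = 18
One optimal split: 3 + 3 + 2; product 3×3×2 = 18.

18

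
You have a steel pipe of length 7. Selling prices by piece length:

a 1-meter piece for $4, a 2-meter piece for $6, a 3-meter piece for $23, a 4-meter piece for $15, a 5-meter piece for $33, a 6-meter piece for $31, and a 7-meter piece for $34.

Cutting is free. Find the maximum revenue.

50

Build R[k] bottom-up: R[k] = max over allowed piece i of (p[i] + R[k−i]).
R[1] = 4
R[2] = max(4+4, 6+0) = 8
R[3] = max(4+8, 6+4, 23+0) = 23
R[4] = max(4+23, 6+8, 23+4, 15+0) = 27
R[5] = max(4+27, 6+23, 23+8, 15+4, 33+0) = 33
R[6] = max(4+33, 6+27, 23+23, 15+8, 33+4, 31+0) = 46
R[7] = max(4+46, 6+33, 23+27, …, 31+4, 34+0) = 50
One optimal cutting: 3 + 3 + 1 → $23 + $23 + $4 = $50.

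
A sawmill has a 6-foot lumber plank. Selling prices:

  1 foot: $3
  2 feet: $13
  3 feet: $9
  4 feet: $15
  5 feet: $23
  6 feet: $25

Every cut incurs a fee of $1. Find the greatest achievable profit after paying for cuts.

Consider every possible first cut. r[k] is the best of p[i]+r[k−i] over all sellable i≤k, charging 1 whenever i<k.
r[1] = 3
r[2] = 13
r[3] = 15  (first piece 1, then r[2]=13)
r[4] = 25  (first piece 2, then r[2]=13)
r[5] = 27  (first piece 1, then r[4]=25)
r[6] = 37  (first piece 2, then r[4]=25)
One optimal plan: pieces 2 + 2 + 2 (2 cuts) → $39 − $2 = $37.

37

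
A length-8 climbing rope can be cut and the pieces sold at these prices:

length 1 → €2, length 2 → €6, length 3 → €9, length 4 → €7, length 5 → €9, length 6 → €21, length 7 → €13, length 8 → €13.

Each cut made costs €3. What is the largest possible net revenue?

24

Consider every possible first cut. r[k] is the best of p[i]+r[k−i] over all sellable i≤k, charging 3 whenever i<k.
r[1] = 2
r[2] = max(2+2-3, 6+0) = 6
r[3] = max(2+6-3, 6+2-3, 9+0) = 9
r[4] = max(2+9-3, 6+6-3, 9+2-3, 7+0) = 9
r[5] = max(2+9-3, 6+9-3, 9+6-3, 7+2-3, 9+0) = 12
r[6] = max(2+12-3, 6+9-3, 9+9-3, 7+6-3, 9+2-3, 21+0) = 21
r[7] = max(2+21-3, 6+12-3, 9+9-3, …, 21+2-3, 13+0) = 20
r[8] = max(2+20-3, 6+21-3, 9+12-3, …, 13+2-3, 13+0) = 24
One optimal plan: pieces 6 + 2 (1 cut) → €27 − €3 = €24.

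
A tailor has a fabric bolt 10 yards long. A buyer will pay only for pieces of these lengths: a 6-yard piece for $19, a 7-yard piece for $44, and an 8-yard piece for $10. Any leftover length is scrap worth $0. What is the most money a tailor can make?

Build best[k] bottom-up: best[k] = max over allowed piece i of (p[i] + best[k−i]).
best[1] = 0
best[2] = 0
best[3] = 0
best[4] = 0
best[5] = 0
best[6] = 19
best[7] = 44
best[8] = 44
best[9] = 44
best[10] = 44
One optimal cutting: pieces 7 with 3 yards of scrap → $44.

44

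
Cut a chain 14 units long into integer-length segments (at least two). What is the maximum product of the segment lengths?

Define g[k] = max over 1≤i<k of i · max(k−i, g[k−i]); the inner max lets the remainder stay uncut if that's better.
g[2] = 1*max(1,0) = 1*1 = 1
g[3] = max(1*2, 2*1) = 2
g[4] = max(1*3, 2*2, 3*1) = 4
g[5] = max(1*4, 2*3, 3*2, 4*1) = 6
g[6] = max(1*6, 2*4, 3*3, 4*2, 5*1) = 9
g[7] = max(1*9, 2*6, 3*4, 4*3, 5*2, 6*1) = 12
g[8] = max(1*12, 2*9, 3*6, …, 6*2, 7*1) = 18
g[9] = max(1*18, 2*12, 3*9, …, 7*2, 8*1) = 27
g[10] = max(1*27, 2*18, 3*12, …, 8*2, 9*1) = 36
g[11] = max(1*36, 2*27, 3*18, …, 9*2, 10*1) = 54
g[12] = max(1*54, 2*36, 3*27, …, 10*2, 11*1) = 81
g[13] = max(1*81, 2*54, 3*36, …, 11*2, 12*1) = 108
g[14] = max(1*108, 2*81, 3*54, …, 12*2, 13*1) = 162
One optimal split: 3 + 3 + 3 + 3 + 2; product 3*3*3*3*2 = 162.

162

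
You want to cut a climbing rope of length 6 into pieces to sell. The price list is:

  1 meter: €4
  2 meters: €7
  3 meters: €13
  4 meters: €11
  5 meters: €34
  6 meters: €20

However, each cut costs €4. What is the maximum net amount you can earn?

34

Consider every possible first cut. v[k] is the best of p[i]+v[k−i] over all sellable i≤k, charging 4 whenever i<k.
v[1] = 4
v[2] = 7
v[3] = 13
v[4] = 13  (first piece 1, then v[3]=13)
v[5] = 34
v[6] = 34  (first piece 1, then v[5]=34)
One optimal plan: pieces 5 + 1 (1 cut) → €38 − €4 = €34.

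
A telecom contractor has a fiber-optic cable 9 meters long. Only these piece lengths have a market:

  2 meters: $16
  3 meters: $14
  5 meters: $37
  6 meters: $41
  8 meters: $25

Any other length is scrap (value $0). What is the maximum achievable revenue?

Consider every possible first cut. f[k] is the best of p[i]+f[k−i] over all sellable i≤k.
f[1] = 0
f[2] = 16
f[3] = 16
f[4] = 32  (first piece 2, then f[2]=16)
f[5] = 37
f[6] = 48  (first piece 2, then f[4]=32)
f[7] = 53  (first piece 2, then f[5]=37)
f[8] = 64  (first piece 2, then f[6]=48)
f[9] = 69  (first piece 2, then f[7]=53)
One optimal cutting: 5 + 2 + 2 → $69.

69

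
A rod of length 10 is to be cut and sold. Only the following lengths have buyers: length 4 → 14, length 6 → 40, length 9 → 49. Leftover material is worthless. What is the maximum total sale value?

54

Build best[k] bottom-up: best[k] = max over allowed piece i of (p[i] + best[k−i]).
best[1] = 0
best[2] = 0
best[3] = 0
best[4] = 14
best[5] = 14
best[6] = 40
best[7] = 40
best[8] = 40
best[9] = 49
best[10] = 54  (first piece 4, then best[6]=40)
One optimal cutting: 6 + 4 → 54.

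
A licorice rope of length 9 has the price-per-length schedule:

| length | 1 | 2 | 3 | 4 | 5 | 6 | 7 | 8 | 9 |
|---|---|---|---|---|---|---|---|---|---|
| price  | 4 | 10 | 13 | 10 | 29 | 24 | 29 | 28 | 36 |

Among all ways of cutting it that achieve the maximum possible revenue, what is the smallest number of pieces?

Consider every possible first cut. r[k] is the best of p[i]+r[k−i] over all sellable i≤k.
r[1] = 4
r[2] = 10
r[3] = 14  (first piece 1, then r[2]=10)
r[4] = 20  (first piece 2, then r[2]=10)
r[5] = 29
r[6] = 33  (first piece 1, then r[5]=29)
r[7] = 39  (first piece 2, then r[5]=29)
r[8] = 43  (first piece 1, then r[7]=39)
r[9] = 49  (first piece 2, then r[7]=39)
Maximum revenue is ¢49.
Now minimize piece count subject to staying optimal: for each k, pieces[k] = 1 + min over i with p[i]+r[k−i]=r[k] of pieces[k−i].
pieces[6] = 2
pieces[7] = 2
pieces[8] = 3
pieces[9] = 3

3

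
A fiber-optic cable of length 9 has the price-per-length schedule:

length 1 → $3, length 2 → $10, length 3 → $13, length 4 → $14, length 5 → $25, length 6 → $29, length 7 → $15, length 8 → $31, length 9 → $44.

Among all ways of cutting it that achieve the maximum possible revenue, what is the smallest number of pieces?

Build r[k] bottom-up: r[k] = max over allowed piece i of (p[i] + r[k−i]).
r[1] = 3
r[2] = 10
r[3] = 13  (first piece 1, then r[2]=10)
r[4] = 20  (first piece 2, then r[2]=10)
r[5] = 25
r[6] = 30  (first piece 2, then r[4]=20)
r[7] = 35  (first piece 2, then r[5]=25)
r[8] = 40  (first piece 2, then r[6]=30)
r[9] = 45  (first piece 2, then r[7]=35)
Maximum revenue is $45.
Now minimize piece count subject to staying optimal: for each k, pieces[k] = 1 + min over i with p[i]+r[k−i]=r[k] of pieces[k−i].
pieces[6] = 3
pieces[7] = 2
pieces[8] = 4
pieces[9] = 3

3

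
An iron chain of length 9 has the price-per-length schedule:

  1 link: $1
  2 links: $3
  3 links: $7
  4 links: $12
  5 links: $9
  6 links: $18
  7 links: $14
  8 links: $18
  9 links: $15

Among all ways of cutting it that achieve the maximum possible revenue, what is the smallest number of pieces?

Let r[k] be the best obtainable value from length k. For each k, try every first piece i and keep the best of price[i] + r[k−i].
r[1] = 1
r[2] = max(1+1, 3+0) = 3
r[3] = max(1+3, 3+1, 7+0) = 7
r[4] = max(1+7, 3+3, 7+1, 12+0) = 12
r[5] = max(1+12, 3+7, 7+3, 12+1, 9+0) = 13
r[6] = max(1+13, 3+12, 7+7, 12+3, 9+1, 18+0) = 18
r[7] = max(1+18, 3+13, 7+12, …, 18+1, 14+0) = 19
r[8] = max(1+19, 3+18, 7+13, …, 14+1, 18+0) = 24
r[9] = max(1+24, 3+19, 7+18, …, 18+1, 15+0) = 25
Maximum revenue is $25.
Now minimize piece count subject to staying optimal: for each k, pieces[k] = 1 + min over i with p[i]+r[k−i]=r[k] of pieces[k−i].
pieces[6] = 1
pieces[7] = 2
pieces[8] = 2
pieces[9] = 2

2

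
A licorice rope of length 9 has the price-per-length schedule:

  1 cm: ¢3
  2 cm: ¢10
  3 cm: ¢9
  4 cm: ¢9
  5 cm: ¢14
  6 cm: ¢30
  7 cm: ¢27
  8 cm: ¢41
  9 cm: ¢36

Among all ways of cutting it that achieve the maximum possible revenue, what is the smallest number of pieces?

2

Let r[k] be the best obtainable value from length k. For each k, try every first piece i and keep the best of price[i] + r[k−i].
r[1] = 3
r[2] = max(3+3, 10+0) = 10
r[3] = max(3+10, 10+3, 9+0) = 13
r[4] = max(3+13, 10+10, 9+3, 9+0) = 20
r[5] = max(3+20, 10+13, 9+10, 9+3, 14+0) = 23
r[6] = max(3+23, 10+20, 9+13, 9+10, 14+3, 30+0) = 30
r[7] = max(3+30, 10+23, 9+20, …, 30+3, 27+0) = 33
r[8] = max(3+33, 10+30, 9+23, …, 27+3, 41+0) = 41
r[9] = max(3+41, 10+33, 9+30, …, 41+3, 36+0) = 44
Maximum revenue is ¢44.
Now minimize piece count subject to staying optimal: for each k, pieces[k] = 1 + min over i with p[i]+r[k−i]=r[k] of pieces[k−i].
pieces[6] = 1
pieces[7] = 2
pieces[8] = 1
pieces[9] = 2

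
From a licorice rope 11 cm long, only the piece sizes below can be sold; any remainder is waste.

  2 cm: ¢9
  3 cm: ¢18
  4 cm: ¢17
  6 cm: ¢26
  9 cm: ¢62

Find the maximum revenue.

71

Consider every possible first cut. best[k] is the best of p[i]+best[k−i] over all sellable i≤k.
best[1] = 0
best[2] = 9
best[3] = max(9+0, 18+0) = 18
best[4] = max(9+9, 18+0, 17+0) = 18
best[5] = max(9+18, 18+9, 17+0) = 27
best[6] = max(9+18, 18+18, 17+9, 26+0) = 36
best[7] = max(9+27, 18+18, 17+18, 26+0) = 36
best[8] = max(9+36, 18+27, 17+18, 26+9) = 45
best[9] = max(9+36, 18+36, 17+27, 26+18, 62+0) = 62
best[10] = max(9+45, 18+36, 17+36, 26+18, 62+0) = 62
best[11] = max(9+62, 18+45, 17+36, 26+27, 62+9) = 71
One optimal cutting: 9 + 2 → ¢71.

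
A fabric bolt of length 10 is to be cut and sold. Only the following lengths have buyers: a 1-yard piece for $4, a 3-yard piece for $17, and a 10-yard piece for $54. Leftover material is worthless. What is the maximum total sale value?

Build f[k] bottom-up: f[k] = max over allowed piece i of (p[i] + f[k−i]).
f[1] = 4
f[2] = 8  (first piece 1, then f[1]=4)
f[3] = 17
f[4] = 21  (first piece 1, then f[3]=17)
f[5] = 25  (first piece 1, then f[4]=21)
f[6] = 34  (first piece 3, then f[3]=17)
f[7] = 38  (first piece 1, then f[6]=34)
f[8] = 42  (first piece 1, then f[7]=38)
f[9] = 51  (first piece 3, then f[6]=34)
f[10] = 55  (first piece 1, then f[9]=51)
One optimal cutting: 3 + 3 + 3 + 1 → $55.

55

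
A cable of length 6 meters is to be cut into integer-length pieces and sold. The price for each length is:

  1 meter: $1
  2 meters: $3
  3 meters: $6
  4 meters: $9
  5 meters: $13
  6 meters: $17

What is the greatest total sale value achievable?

17

Consider every possible first cut. best[k] is the best of p[i]+best[k−i] over all sellable i≤k.
best[1] = 1
best[2] = max(1+1, 3+0) = 3
best[3] = max(1+3, 3+1, 6+0) = 6
best[4] = max(1+6, 3+3, 6+1, 9+0) = 9
best[5] = max(1+9, 3+6, 6+3, 9+1, 13+0) = 13
best[6] = max(1+13, 3+9, 6+6, 9+3, 13+1, 17+0) = 17
Best is to sell the whole 6-meter piece uncut for $17.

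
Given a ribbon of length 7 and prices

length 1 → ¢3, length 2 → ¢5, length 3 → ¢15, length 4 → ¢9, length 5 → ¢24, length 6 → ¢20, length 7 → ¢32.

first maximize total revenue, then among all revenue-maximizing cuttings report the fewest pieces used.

3

Consider every possible first cut. r[k] is the best of p[i]+r[k−i] over all sellable i≤k.
r[1] = 3
r[2] = 6  (first piece 1, then r[1]=3)
r[3] = 15
r[4] = 18  (first piece 1, then r[3]=15)
r[5] = 24
r[6] = 30  (first piece 3, then r[3]=15)
r[7] = 33  (first piece 1, then r[6]=30)
Maximum revenue is ¢33.
Now minimize piece count subject to staying optimal: for each k, pieces[k] = 1 + min over i with p[i]+r[k−i]=r[k] of pieces[k−i].
pieces[4] = 2
pieces[5] = 1
pieces[6] = 2
pieces[7] = 3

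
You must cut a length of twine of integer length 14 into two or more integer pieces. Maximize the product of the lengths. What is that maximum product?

162

Define g[k] = max over 1≤i<k of i · max(k−i, g[k−i]); the inner max lets the remainder stay uncut if that's better.
g[2] = 1×max(1,0) = 1×1 = 1
g[3] = max(1×2, 2×1) = 2
g[4] = max(1×3, 2×2, 3×1) = 4
g[5] = max(1×4, 2×3, 3×2, 4×1) = 6
g[6] = max(1×6, 2×4, 3×3, 4×2, 5×1) = 9
g[7] = max(1×9, 2×6, 3×4, 4×3, 5×2, 6×1) = 12
g[8] = max(1×12, 2×9, 3×6, …, 6×2, 7×1) = 18
g[9] = max(1×18, 2×12, 3×9, …, 7×2, 8×1) = 27
g[10] = max(1×27, 2×18, 3×12, …, 8×2, 9×1) = 36
g[11] = max(1×36, 2×27, 3×18, …, 9×2, 10×1) = 54
g[12] = max(1×54, 2×36, 3×27, …, 10×2, 11×1) = 81
g[13] = max(1×81, 2×54, 3×36, …, 11×2, 12×1) = 108
g[14] = max(1×108, 2×81, 3×54, …, 12×2, 13×1) = 162
One optimal split: 3 + 3 + 3 + 3 + 2; product 3×3×3×3×2 = 162.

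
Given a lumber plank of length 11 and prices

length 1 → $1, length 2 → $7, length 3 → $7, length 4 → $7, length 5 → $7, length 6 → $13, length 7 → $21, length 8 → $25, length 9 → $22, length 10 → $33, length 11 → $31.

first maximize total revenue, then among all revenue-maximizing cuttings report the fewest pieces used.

6

Build r[k] bottom-up: r[k] = max over allowed piece i of (p[i] + r[k−i]).
r[1] = 1
r[2] = max(1+1, 7+0) = 7
r[3] = max(1+7, 7+1, 7+0) = 8
r[4] = max(1+8, 7+7, 7+1, 7+0) = 14
r[5] = max(1+14, 7+8, 7+7, 7+1, 7+0) = 15
r[6] = max(1+15, 7+14, 7+8, 7+7, 7+1, 13+0) = 21
r[7] = max(1+21, 7+15, 7+14, …, 13+1, 21+0) = 22
r[8] = max(1+22, 7+21, 7+15, …, 21+1, 25+0) = 28
r[9] = max(1+28, 7+22, 7+21, …, 25+1, 22+0) = 29
r[10] = max(1+29, 7+28, 7+22, …, 22+1, 33+0) = 35
r[11] = max(1+35, 7+29, 7+28, …, 33+1, 31+0) = 36
Maximum revenue is $36.
Now minimize piece count subject to staying optimal: for each k, pieces[k] = 1 + min over i with p[i]+r[k−i]=r[k] of pieces[k−i].
pieces[8] = 4
pieces[9] = 5
pieces[10] = 5
pieces[11] = 6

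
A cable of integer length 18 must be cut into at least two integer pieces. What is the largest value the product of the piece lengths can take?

Define f[k] = max over 1≤i<k of i · max(k−i, f[k−i]); the inner max lets the remainder stay uncut if that's better.
f[2] = 1*max(1,0) = 1*1 = 1
f[3] = 1*max(2,1) = 1*2 = 2
f[4] = 2*max(2,1) = 2*2 = 4
f[5] = 2*max(3,2) = 2*3 = 6
f[6] = 3*max(3,2) = 3*3 = 9
f[7] = 2*max(5,6) = 2*6 = 12
f[8] = 2*max(6,9) = 2*9 = 18
f[9] = 3*max(6,9) = 3*9 = 27
f[10] = 2*max(8,18) = 2*18 = 36
f[11] = 2*max(9,27) = 2*27 = 54
f[12] = 3*max(9,27) = 3*27 = 81
f[13] = 2*max(11,54) = 2*54 = 108
f[14] = 2*max(12,81) = 2*81 = 162
f[15] = 3*max(12,81) = 3*81 = 243
f[16] = 2*max(14,162) = 2*162 = 324
f[17] = 2*max(15,243) = 2*243 = 486
f[18] = 3*max(15,243) = 3*243 = 729
One optimal split: 3 + 3 + 3 + 3 + 3 + 3; product 3*3*3*3*3*3 = 729.

729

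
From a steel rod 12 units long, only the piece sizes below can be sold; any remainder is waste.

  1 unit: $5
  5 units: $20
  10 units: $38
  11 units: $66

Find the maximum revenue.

71

Let f[k] be the best obtainable value from length k. For each k, try every first piece i and keep the best of price[i] + f[k−i].
f[1] = 5
f[2] = 10  (first piece 1, then f[1]=5)
f[3] = 15  (first piece 1, then f[2]=10)
f[4] = 20  (first piece 1, then f[3]=15)
f[5] = max(5+20, 20+0) = 25
f[6] = max(5+25, 20+5) = 30
f[7] = max(5+30, 20+10) = 35
f[8] = max(5+35, 20+15) = 40
f[9] = max(5+40, 20+20) = 45
f[10] = max(5+45, 20+25, 38+0) = 50
f[11] = max(5+50, 20+30, 38+5, 66+0) = 66
f[12] = max(5+66, 20+35, 38+10, 66+5) = 71
One optimal cutting: 11 + 1 → $71.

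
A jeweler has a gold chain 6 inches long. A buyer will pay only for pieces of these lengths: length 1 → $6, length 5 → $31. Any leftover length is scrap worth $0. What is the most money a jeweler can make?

37

Let best[k] be the best obtainable value from length k. For each k, try every first piece i and keep the best of price[i] + best[k−i].
best[1] = 6
best[2] = 12  (first piece 1, then best[1]=6)
best[3] = 18  (first piece 1, then best[2]=12)
best[4] = 24  (first piece 1, then best[3]=18)
best[5] = 31
best[6] = 37  (first piece 1, then best[5]=31)
One optimal cutting: 5 + 1 → $37.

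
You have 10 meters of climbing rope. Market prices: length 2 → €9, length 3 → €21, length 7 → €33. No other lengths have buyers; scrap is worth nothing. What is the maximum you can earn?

Build f[k] bottom-up: f[k] = max over allowed piece i of (p[i] + f[k−i]).
f[1] = 0
f[2] = 9
f[3] = 21
f[4] = 21
f[5] = 30  (first piece 2, then f[3]=21)
f[6] = 42  (first piece 3, then f[3]=21)
f[7] = 42
f[8] = 51  (first piece 2, then f[6]=42)
f[9] = 63  (first piece 3, then f[6]=42)
f[10] = 63
One optimal cutting: pieces 3 + 3 + 3 with 1 meter of scrap → €63.

63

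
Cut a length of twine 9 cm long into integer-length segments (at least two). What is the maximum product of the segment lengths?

27

Fill f[k] for k=2..9: at each k try every first piece i and multiply by the better of (k−i) uncut or f[k−i].
Small cases: f[2]=1.
f[3] = 1*max(2,1) = 1*2 = 2
f[4] = 2*max(2,1) = 2*2 = 4
f[5] = 2*max(3,2) = 2*3 = 6
f[6] = 3*max(3,2) = 3*3 = 9
f[7] = 2*max(5,6) = 2*6 = 12
f[8] = 2*max(6,9) = 2*9 = 18
f[9] = 3*max(6,9) = 3*9 = 27
One optimal split: 3 + 3 + 3; product 3*3*3 = 27.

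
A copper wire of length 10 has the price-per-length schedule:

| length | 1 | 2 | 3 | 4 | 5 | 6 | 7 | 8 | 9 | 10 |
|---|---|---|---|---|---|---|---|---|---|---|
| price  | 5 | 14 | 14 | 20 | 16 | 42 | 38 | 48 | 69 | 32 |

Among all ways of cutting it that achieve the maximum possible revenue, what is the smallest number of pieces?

2

Let r[k] be the best obtainable value from length k. For each k, try every first piece i and keep the best of price[i] + r[k−i].
r[1] = 5
r[2] = max(5+5, 14+0) = 14
r[3] = max(5+14, 14+5, 14+0) = 19
r[4] = max(5+19, 14+14, 14+5, 20+0) = 28
r[5] = max(5+28, 14+19, 14+14, 20+5, 16+0) = 33
r[6] = max(5+33, 14+28, 14+19, 20+14, 16+5, 42+0) = 42
r[7] = max(5+42, 14+33, 14+28, …, 42+5, 38+0) = 47
r[8] = max(5+47, 14+42, 14+33, …, 38+5, 48+0) = 56
r[9] = max(5+56, 14+47, 14+42, …, 48+5, 69+0) = 69
r[10] = max(5+69, 14+56, 14+47, …, 69+5, 32+0) = 74
Maximum revenue is €74.
Now minimize piece count subject to staying optimal: for each k, pieces[k] = 1 + min over i with p[i]+r[k−i]=r[k] of pieces[k−i].
pieces[7] = 2
pieces[8] = 2
pieces[9] = 1
pieces[10] = 2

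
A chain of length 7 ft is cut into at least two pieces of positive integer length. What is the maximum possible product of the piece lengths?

12

Define g[k] = max over 1≤i<k of i · max(k−i, g[k−i]); the inner max lets the remainder stay uncut if that's better.
g[2] = 1*max(1,0) = 1*1 = 1
g[3] = max(1*2, 2*1) = 2
g[4] = max(1*3, 2*2, 3*1) = 4
g[5] = max(1*4, 2*3, 3*2, 4*1) = 6
g[6] = max(1*6, 2*4, 3*3, 4*2, 5*1) = 9
g[7] = max(1*9, 2*6, 3*4, 4*3, 5*2, 6*1) = 12
One optimal split: 3 + 2 + 2; product 3*2*2 = 12.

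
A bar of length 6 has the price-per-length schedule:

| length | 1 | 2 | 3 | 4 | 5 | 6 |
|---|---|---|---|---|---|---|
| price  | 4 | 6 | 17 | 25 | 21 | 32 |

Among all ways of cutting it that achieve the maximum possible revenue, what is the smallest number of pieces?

Build r[k] bottom-up: r[k] = max over allowed piece i of (p[i] + r[k−i]).
r[1] = 4
r[2] = 8  (first piece 1, then r[1]=4)
r[3] = 17
r[4] = 25
r[5] = 29  (first piece 1, then r[4]=25)
r[6] = 34  (first piece 3, then r[3]=17)
Maximum revenue is €34.
Now minimize piece count subject to staying optimal: for each k, pieces[k] = 1 + min over i with p[i]+r[k−i]=r[k] of pieces[k−i].
pieces[3] = 1
pieces[4] = 1
pieces[5] = 2
pieces[6] = 2

2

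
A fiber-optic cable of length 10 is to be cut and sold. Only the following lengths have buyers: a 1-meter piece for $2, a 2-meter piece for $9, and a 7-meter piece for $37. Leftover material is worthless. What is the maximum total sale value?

48

Build best[k] bottom-up: best[k] = max over allowed piece i of (p[i] + best[k−i]).
best[1] = 2
best[2] = 9
best[3] = 11  (first piece 1, then best[2]=9)
best[4] = 18  (first piece 2, then best[2]=9)
best[5] = 20  (first piece 1, then best[4]=18)
best[6] = 27  (first piece 2, then best[4]=18)
best[7] = 37
best[8] = 39  (first piece 1, then best[7]=37)
best[9] = 46  (first piece 2, then best[7]=37)
best[10] = 48  (first piece 1, then best[9]=46)
One optimal cutting: 7 + 2 + 1 → $48.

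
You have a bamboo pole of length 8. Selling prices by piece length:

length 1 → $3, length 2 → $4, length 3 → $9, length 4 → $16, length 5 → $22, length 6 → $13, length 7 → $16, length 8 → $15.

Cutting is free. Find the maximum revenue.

32

Let v[k] be the best obtainable value from length k. For each k, try every first piece i and keep the best of price[i] + v[k−i].
v[1] = 3
v[2] = max(3+3, 4+0) = 6
v[3] = max(3+6, 4+3, 9+0) = 9
v[4] = max(3+9, 4+6, 9+3, 16+0) = 16
v[5] = max(3+16, 4+9, 9+6, 16+3, 22+0) = 22
v[6] = max(3+22, 4+16, 9+9, 16+6, 22+3, 13+0) = 25
v[7] = max(3+25, 4+22, 9+16, …, 13+3, 16+0) = 28
v[8] = max(3+28, 4+25, 9+22, …, 16+3, 15+0) = 32
One optimal cutting: 4 + 4 → $16 + $16 = $32.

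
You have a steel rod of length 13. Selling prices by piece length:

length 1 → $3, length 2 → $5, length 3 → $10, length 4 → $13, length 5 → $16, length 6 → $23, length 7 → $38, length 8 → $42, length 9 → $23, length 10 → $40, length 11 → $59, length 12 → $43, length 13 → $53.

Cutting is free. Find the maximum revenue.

65

Build r[k] bottom-up: r[k] = max over allowed piece i of (p[i] + r[k−i]).
r[1] = 3
r[2] = max(3+3, 5+0) = 6
r[3] = max(3+6, 5+3, 10+0) = 10
r[4] = max(3+10, 5+6, 10+3, 13+0) = 13
r[5] = max(3+13, 5+10, 10+6, 13+3, 16+0) = 16
r[6] = max(3+16, 5+13, 10+10, 13+6, 16+3, 23+0) = 23
r[7] = max(3+23, 5+16, 10+13, …, 23+3, 38+0) = 38
r[8] = max(3+38, 5+23, 10+16, …, 38+3, 42+0) = 42
r[9] = max(3+42, 5+38, 10+23, …, 42+3, 23+0) = 45
r[10] = max(3+45, 5+42, 10+38, …, 23+3, 40+0) = 48
r[11] = max(3+48, 5+45, 10+42, …, 40+3, 59+0) = 59
r[12] = max(3+59, 5+48, 10+45, …, 59+3, 43+0) = 62
r[13] = max(3+62, 5+59, 10+48, …, 43+3, 53+0) = 65
One optimal cutting: 11 + 1 + 1 → $59 + $3 + $3 = $65.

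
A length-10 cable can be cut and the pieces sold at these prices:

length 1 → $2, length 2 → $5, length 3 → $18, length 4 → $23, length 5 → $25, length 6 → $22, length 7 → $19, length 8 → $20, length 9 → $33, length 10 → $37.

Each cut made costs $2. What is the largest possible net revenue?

Build r[k] bottom-up: r[k] = max over allowed piece i of (p[i] + r[k−i]) − 2 per cut.
r[1] = 2
r[2] = max(2+2-2, 5+0) = 5
r[3] = max(2+5-2, 5+2-2, 18+0) = 18
r[4] = max(2+18-2, 5+5-2, 18+2-2, 23+0) = 23
r[5] = max(2+23-2, 5+18-2, 18+5-2, 23+2-2, 25+0) = 25
r[6] = max(2+25-2, 5+23-2, 18+18-2, 23+5-2, 25+2-2, 22+0) = 34
r[7] = max(2+34-2, 5+25-2, 18+23-2, …, 22+2-2, 19+0) = 39
r[8] = max(2+39-2, 5+34-2, 18+25-2, …, 19+2-2, 20+0) = 44
r[9] = max(2+44-2, 5+39-2, 18+34-2, …, 20+2-2, 33+0) = 50
r[10] = max(2+50-2, 5+44-2, 18+39-2, …, 33+2-2, 37+0) = 55
One optimal plan: pieces 4 + 3 + 3 (2 cuts) → $59 − $4 = $55.

55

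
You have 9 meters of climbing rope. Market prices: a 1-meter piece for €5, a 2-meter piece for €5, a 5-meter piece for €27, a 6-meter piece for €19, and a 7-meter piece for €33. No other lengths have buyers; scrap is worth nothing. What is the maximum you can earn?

Build best[k] bottom-up: best[k] = max over allowed piece i of (p[i] + best[k−i]).
best[1] = 5
best[2] = 10  (first piece 1, then best[1]=5)
best[3] = 15  (first piece 1, then best[2]=10)
best[4] = 20  (first piece 1, then best[3]=15)
best[5] = 27
best[6] = 32  (first piece 1, then best[5]=27)
best[7] = 37  (first piece 1, then best[6]=32)
best[8] = 42  (first piece 1, then best[7]=37)
best[9] = 47  (first piece 1, then best[8]=42)
One optimal cutting: 5 + 1 + 1 + 1 + 1 → €47.

47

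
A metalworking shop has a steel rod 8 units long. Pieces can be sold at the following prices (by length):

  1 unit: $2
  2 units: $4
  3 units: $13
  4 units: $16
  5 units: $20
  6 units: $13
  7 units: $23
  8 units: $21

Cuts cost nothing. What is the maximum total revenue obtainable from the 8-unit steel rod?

Consider every possible first cut. r[k] is the best of p[i]+r[k−i] over all sellable i≤k.
r[1] = 2
r[2] = 4  (first piece 1, then r[1]=2)
r[3] = 13
r[4] = 16
r[5] = 20
r[6] = 26  (first piece 3, then r[3]=13)
r[7] = 29  (first piece 3, then r[4]=16)
r[8] = 33  (first piece 3, then r[5]=20)
One optimal cutting: 5 + 3 → $20 + $13 = $33.

33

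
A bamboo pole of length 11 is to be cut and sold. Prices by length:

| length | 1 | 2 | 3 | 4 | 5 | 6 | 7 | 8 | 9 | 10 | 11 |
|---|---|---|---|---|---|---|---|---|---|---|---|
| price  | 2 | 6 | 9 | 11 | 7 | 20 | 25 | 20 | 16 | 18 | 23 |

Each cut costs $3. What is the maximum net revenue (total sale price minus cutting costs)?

33

Consider every possible first cut. v[k] is the best of p[i]+v[k−i] over all sellable i≤k, charging 3 whenever i<k.
v[1] = 2
v[2] = max(2+2-3, 6+0) = 6
v[3] = max(2+6-3, 6+2-3, 9+0) = 9
v[4] = max(2+9-3, 6+6-3, 9+2-3, 11+0) = 11
v[5] = max(2+11-3, 6+9-3, 9+6-3, 11+2-3, 7+0) = 12
v[6] = max(2+12-3, 6+11-3, 9+9-3, 11+6-3, 7+2-3, 20+0) = 20
v[7] = max(2+20-3, 6+12-3, 9+11-3, …, 20+2-3, 25+0) = 25
v[8] = max(2+25-3, 6+20-3, 9+12-3, …, 25+2-3, 20+0) = 24
v[9] = max(2+24-3, 6+25-3, 9+20-3, …, 20+2-3, 16+0) = 28
v[10] = max(2+28-3, 6+24-3, 9+25-3, …, 16+2-3, 18+0) = 31
v[11] = max(2+31-3, 6+28-3, 9+24-3, …, 18+2-3, 23+0) = 33
One optimal plan: pieces 7 + 4 (1 cut) → $36 − $3 = $33.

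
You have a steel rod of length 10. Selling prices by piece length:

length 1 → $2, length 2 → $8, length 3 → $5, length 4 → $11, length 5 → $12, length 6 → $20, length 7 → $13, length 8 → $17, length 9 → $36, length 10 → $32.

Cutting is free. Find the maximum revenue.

Build R[k] bottom-up: R[k] = max over allowed piece i of (p[i] + R[k−i]).
R[1] = 2
R[2] = max(2+2, 8+0) = 8
R[3] = max(2+8, 8+2, 5+0) = 10
R[4] = max(2+10, 8+8, 5+2, 11+0) = 16
R[5] = max(2+16, 8+10, 5+8, 11+2, 12+0) = 18
R[6] = max(2+18, 8+16, 5+10, 11+8, 12+2, 20+0) = 24
R[7] = max(2+24, 8+18, 5+16, …, 20+2, 13+0) = 26
R[8] = max(2+26, 8+24, 5+18, …, 13+2, 17+0) = 32
R[9] = max(2+32, 8+26, 5+24, …, 17+2, 36+0) = 36
R[10] = max(2+36, 8+32, 5+26, …, 36+2, 32+0) = 40
One optimal cutting: 2 + 2 + 2 + 2 + 2 → $8 + $8 + $8 + $8 + $8 = $40.

40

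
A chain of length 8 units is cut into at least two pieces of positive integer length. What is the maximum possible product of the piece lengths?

18

Let prod[k] be the best product for length k (with at least one cut). For each first piece i, the rest contributes max(k−i, prod[k−i]).
Small cases: prod[2]=1, prod[3]=2.
prod[4] = 2*max(2,1) = 2*2 = 4
prod[5] = 2*max(3,2) = 2*3 = 6
prod[6] = 3*max(3,2) = 3*3 = 9
prod[7] = 2*max(5,6) = 2*6 = 12
prod[8] = 2*max(6,9) = 2*9 = 18
One optimal split: 3 + 3 + 2; product 3*3*2 = 18.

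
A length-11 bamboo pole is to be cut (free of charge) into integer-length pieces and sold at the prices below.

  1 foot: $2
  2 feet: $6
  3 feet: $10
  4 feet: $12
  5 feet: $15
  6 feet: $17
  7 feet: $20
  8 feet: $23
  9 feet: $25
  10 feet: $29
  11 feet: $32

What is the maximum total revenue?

36

Consider every possible first cut. r[k] is the best of p[i]+r[k−i] over all sellable i≤k.
r[1] = 2
r[2] = 6
r[3] = 10
r[4] = 12  (first piece 1, then r[3]=10)
r[5] = 16  (first piece 2, then r[3]=10)
r[6] = 20  (first piece 3, then r[3]=10)
r[7] = 22  (first piece 1, then r[6]=20)
r[8] = 26  (first piece 2, then r[6]=20)
r[9] = 30  (first piece 3, then r[6]=20)
r[10] = 32  (first piece 1, then r[9]=30)
r[11] = 36  (first piece 2, then r[9]=30)
One optimal cutting: 3 + 3 + 3 + 2 → $10 + $10 + $10 + $6 = $36.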